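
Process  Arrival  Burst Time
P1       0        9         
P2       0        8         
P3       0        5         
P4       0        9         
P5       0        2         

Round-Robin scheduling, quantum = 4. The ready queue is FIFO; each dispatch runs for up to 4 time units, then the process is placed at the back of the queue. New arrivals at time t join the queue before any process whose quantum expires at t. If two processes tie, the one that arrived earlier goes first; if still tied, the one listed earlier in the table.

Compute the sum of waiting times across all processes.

Timeline: | P1 0-4 | P2 4-8 | P3 8-12 | P4 12-16 | P5 16-18 | P1 18-22 | P2 22-26 | P3 26-27 | P4 27-31 | P1 31-32 | P4 32-33 |
Completion: P1=32  P2=26  P3=27  P4=33  P5=18
Waiting = turnaround − burst: P1=23, P2=18, P3=22, P4=24, P5=16
Total waiting = 23 + 18 + 22 + 24 + 16 = 103

103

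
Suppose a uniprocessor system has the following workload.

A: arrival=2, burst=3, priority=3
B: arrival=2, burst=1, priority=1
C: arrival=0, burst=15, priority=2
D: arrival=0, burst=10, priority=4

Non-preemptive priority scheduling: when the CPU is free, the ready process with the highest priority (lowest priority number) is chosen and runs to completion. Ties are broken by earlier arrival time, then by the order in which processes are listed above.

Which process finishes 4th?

Gantt: | C 0-15 | B 15-16 | A 16-19 | D 19-29 |
Completion: A=19  B=16  C=15  D=29
Turnaround (C−A): A=17  B=14  C=15  D=29
Finish order: C → B → A → D

D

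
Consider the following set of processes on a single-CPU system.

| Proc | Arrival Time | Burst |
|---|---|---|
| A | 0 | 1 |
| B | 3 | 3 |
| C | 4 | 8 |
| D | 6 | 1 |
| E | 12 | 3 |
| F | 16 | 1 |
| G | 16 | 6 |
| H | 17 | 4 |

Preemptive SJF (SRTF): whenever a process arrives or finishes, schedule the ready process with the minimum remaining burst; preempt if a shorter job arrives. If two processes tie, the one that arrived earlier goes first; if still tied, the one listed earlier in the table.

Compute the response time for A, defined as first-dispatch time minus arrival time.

0

Gantt: | A 0-1 | idle 1-3 | B 3-6 | D 6-7 | C 7-15 | E 15-16 | F 16-17 | E 17-19 | H 19-23 | G 23-29 |
Completion: A=1  B=6  C=15  D=7  E=19  F=17  G=29  H=23
Turnaround (C−A): A=1  B=3  C=11  D=1  E=7  F=1  G=13  H=6
Response(A) = first start − arrival = 0 − 0 = 0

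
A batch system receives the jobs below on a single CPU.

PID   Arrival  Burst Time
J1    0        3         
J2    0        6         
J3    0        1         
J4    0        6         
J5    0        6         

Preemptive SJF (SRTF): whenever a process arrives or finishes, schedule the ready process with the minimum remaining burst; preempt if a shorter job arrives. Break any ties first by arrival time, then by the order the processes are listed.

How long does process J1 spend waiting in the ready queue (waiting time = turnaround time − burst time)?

1

Timeline: | J3 0-1 | J1 1-4 | J2 4-10 | J4 10-16 | J5 16-22 |
Completion: J1=4  J2=10  J3=1  J4=16  J5=22
Turnaround (C−A): J1=4  J2=10  J3=1  J4=16  J5=22
Waiting(J1) = turnaround − burst = 4 − 3 = 1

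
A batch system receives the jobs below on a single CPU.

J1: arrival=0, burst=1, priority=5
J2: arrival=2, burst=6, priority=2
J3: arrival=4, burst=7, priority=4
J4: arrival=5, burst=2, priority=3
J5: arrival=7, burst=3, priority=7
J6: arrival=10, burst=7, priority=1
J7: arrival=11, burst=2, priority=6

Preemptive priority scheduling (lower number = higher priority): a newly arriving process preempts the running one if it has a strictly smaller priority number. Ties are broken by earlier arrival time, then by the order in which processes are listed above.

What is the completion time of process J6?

17

Gantt: | J1 0-1 | idle 1-2 | J2 2-8 | J4 8-10 | J6 10-17 | J3 17-24 | J7 24-26 | J5 26-29 |
Completion: J1=1  J2=8  J3=24  J4=10  J5=29  J6=17  J7=26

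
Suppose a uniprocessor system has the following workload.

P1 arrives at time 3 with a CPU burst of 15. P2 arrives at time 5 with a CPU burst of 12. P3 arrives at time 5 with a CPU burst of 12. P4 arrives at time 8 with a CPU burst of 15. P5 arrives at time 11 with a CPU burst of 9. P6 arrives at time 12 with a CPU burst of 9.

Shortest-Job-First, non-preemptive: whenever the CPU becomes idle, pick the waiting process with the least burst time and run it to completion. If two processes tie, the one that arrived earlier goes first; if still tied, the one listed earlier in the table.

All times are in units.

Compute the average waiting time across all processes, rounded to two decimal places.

24.67

Schedule: | idle 0-3 | P1 3-18 | P5 18-27 | P6 27-36 | P2 36-48 | P3 48-60 | P4 60-75 |
Completion: P1=18  P2=48  P3=60  P4=75  P5=27  P6=36
Turnaround (C−A): P1=15  P2=43  P3=55  P4=67  P5=16  P6=24
Waiting times: P1=0, P2=31, P3=43, P4=52, P5=7, P6=15
Average waiting = (0+31+43+52+7+15) / 6 = 148/6 = 24.67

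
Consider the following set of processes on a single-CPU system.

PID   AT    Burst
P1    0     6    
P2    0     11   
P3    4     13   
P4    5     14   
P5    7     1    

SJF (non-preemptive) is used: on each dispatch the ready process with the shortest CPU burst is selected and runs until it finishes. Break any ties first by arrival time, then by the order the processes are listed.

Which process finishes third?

P5

Schedule: | P1 0-6 | P2 6-17 | P5 17-18 | P3 18-31 | P4 31-45 |
Completion: P1=6  P2=17  P3=31  P4=45  P5=18
Turnaround (C−A): P1=6  P2=17  P3=27  P4=40  P5=11
Finish order: P1 → P2 → P5 → P3 → P4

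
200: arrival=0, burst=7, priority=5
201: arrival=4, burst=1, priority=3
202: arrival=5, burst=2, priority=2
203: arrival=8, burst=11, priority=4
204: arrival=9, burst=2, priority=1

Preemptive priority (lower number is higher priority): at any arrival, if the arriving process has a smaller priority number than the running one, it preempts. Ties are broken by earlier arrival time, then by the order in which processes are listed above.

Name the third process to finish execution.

204

Schedule: | 200 0-4 | 201 4-5 | 202 5-7 | 200 7-8 | 203 8-9 | 204 9-11 | 203 11-21 | 200 21-23 |
Completion: 200=23  201=5  202=7  203=21  204=11
Finish order: 201 → 202 → 204 → 203 → 200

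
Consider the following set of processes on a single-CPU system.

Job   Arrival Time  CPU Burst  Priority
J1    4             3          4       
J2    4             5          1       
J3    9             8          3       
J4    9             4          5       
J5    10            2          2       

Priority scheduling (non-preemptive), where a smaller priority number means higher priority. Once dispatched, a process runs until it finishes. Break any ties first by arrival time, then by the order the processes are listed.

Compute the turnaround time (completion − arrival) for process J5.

9

Gantt: | idle 0-4 | J2 4-9 | J3 9-17 | J5 17-19 | J1 19-22 | J4 22-26 |
Completion: J1=22  J2=9  J3=17  J4=26  J5=19
Turnaround (C−A): J1=18  J2=5  J3=8  J4=17  J5=9
Turnaround(J5) = completion − arrival = 19 − 10 = 9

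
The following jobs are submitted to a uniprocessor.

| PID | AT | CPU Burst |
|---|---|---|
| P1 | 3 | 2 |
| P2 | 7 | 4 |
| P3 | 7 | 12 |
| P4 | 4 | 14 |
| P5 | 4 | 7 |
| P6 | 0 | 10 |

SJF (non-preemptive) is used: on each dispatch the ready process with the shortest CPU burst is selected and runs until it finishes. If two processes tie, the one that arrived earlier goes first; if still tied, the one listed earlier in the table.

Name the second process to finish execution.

Gantt: | P6 0-10 | P1 10-12 | P2 12-16 | P5 16-23 | P3 23-35 | P4 35-49 |
Completion: P1=12  P2=16  P3=35  P4=49  P5=23  P6=10
Turnaround (C−A): P1=9  P2=9  P3=28  P4=45  P5=19  P6=10
Finish order: P6 → P1 → P2 → P5 → P3 → P4

P1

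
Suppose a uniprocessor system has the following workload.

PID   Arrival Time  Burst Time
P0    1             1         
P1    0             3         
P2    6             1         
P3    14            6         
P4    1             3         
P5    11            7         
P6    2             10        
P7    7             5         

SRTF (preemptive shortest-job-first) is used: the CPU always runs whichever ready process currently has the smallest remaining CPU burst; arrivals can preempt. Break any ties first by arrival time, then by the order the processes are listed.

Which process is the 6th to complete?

P5

Timeline: | P1 0-1 | P0 1-2 | P1 2-4 | P4 4-7 | P2 7-8 | P7 8-13 | P5 13-20 | P3 20-26 | P6 26-36 |
Completion: P0=2  P1=4  P2=8  P3=26  P4=7  P5=20  P6=36  P7=13
Turnaround (C−A): P0=1  P1=4  P2=2  P3=12  P4=6  P5=9  P6=34  P7=6
Finish order: P0 → P1 → P4 → P2 → P7 → P5 → P3 → P6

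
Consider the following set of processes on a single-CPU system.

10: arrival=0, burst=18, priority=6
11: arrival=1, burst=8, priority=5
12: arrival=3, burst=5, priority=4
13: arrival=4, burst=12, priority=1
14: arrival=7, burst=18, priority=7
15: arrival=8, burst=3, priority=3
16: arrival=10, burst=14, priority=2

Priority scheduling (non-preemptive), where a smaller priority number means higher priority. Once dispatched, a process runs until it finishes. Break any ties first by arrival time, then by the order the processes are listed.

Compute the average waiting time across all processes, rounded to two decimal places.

31.14

Schedule: | 10 0-18 | 13 18-30 | 16 30-44 | 15 44-47 | 12 47-52 | 11 52-60 | 14 60-78 |
Completion: 10=18  11=60  12=52  13=30  14=78  15=47  16=44
Waiting times: 10=0, 11=51, 12=44, 13=14, 14=53, 15=36, 16=20
Average waiting = (0+51+44+14+53+36+20) / 7 = 218/7 = 31.14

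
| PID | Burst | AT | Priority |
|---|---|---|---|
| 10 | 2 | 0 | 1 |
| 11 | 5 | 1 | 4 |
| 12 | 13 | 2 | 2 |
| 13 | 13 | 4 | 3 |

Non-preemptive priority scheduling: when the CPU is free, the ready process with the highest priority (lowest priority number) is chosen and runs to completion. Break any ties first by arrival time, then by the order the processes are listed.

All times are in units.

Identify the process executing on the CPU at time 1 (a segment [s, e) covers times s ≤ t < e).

Gantt: | 10 0-2 | 12 2-15 | 13 15-28 | 11 28-33 |
Completion: 10=2  11=33  12=15  13=28
Turnaround (C−A): 10=2  11=32  12=13  13=24

10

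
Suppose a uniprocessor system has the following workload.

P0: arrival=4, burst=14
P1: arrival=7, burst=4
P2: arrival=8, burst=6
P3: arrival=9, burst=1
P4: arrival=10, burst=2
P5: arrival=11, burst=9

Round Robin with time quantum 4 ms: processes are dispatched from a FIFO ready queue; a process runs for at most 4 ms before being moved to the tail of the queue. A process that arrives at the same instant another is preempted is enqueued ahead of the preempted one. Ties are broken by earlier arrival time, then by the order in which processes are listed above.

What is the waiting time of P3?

11

Timeline: | idle 0-4 | P0 4-8 | P1 8-12 | P2 12-16 | P0 16-20 | P3 20-21 | P4 21-23 | P5 23-27 | P2 27-29 | P0 29-33 | P5 33-37 | P0 37-39 | P5 39-40 |
Completion: P0=39  P1=12  P2=29  P3=21  P4=23  P5=40
Waiting(P3) = turnaround − burst = 12 − 1 = 11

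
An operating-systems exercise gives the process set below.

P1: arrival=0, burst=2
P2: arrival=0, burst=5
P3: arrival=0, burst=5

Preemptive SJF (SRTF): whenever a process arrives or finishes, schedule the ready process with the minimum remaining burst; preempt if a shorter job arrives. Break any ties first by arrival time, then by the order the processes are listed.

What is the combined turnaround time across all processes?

21

Schedule: | P1 0-2 | P2 2-7 | P3 7-12 |
Completion: P1=2  P2=7  P3=12
Turnaround (C−A): P1=2  P2=7  P3=12
Turnaround = completion − arrival: P1=2, P2=7, P3=12
Total turnaround = 2 + 7 + 12 = 21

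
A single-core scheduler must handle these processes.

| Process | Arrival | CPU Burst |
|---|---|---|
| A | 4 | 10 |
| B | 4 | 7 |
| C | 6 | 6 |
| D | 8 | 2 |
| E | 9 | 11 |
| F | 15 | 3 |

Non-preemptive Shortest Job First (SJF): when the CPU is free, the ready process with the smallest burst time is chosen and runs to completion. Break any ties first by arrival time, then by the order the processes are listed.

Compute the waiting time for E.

Timeline: | idle 0-4 | B 4-11 | D 11-13 | C 13-19 | F 19-22 | A 22-32 | E 32-43 |
Completion: A=32  B=11  C=19  D=13  E=43  F=22
Turnaround (C−A): A=28  B=7  C=13  D=5  E=34  F=7
Waiting(E) = turnaround − burst = 34 − 11 = 23

23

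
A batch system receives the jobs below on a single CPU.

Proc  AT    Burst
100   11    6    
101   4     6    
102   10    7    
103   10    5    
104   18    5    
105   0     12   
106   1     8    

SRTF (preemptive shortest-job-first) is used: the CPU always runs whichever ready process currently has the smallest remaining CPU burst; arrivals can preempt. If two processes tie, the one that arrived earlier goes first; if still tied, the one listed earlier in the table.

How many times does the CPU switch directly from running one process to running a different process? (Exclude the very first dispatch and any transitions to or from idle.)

7

Gantt: | 105 0-1 | 106 1-9 | 101 9-15 | 103 15-20 | 104 20-25 | 100 25-31 | 102 31-38 | 105 38-49 |
Completion: 100=31  101=15  102=38  103=20  104=25  105=49  106=9
Turnaround (C−A): 100=20  101=11  102=28  103=10  104=7  105=49  106=8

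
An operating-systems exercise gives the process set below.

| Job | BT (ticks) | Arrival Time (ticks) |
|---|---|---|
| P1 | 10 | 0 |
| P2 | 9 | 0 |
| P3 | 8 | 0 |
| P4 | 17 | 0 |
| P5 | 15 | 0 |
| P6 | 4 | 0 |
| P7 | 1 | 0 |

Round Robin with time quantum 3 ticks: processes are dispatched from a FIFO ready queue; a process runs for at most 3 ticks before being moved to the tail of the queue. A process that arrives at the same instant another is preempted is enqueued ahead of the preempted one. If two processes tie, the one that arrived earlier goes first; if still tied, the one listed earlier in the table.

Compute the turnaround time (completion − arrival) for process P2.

Timeline: | P1 0-3 | P2 3-6 | P3 6-9 | P4 9-12 | P5 12-15 | P6 15-18 | P7 18-19 | P1 19-22 | P2 22-25 | P3 25-28 | P4 28-31 | P5 31-34 | P6 34-35 | P1 35-38 | P2 38-41 | P3 41-43 | P4 43-46 | P5 46-49 | P1 49-50 | P4 50-53 | P5 53-56 | P4 56-59 | P5 59-62 | P4 62-64 |
Completion: P1=50  P2=41  P3=43  P4=64  P5=62  P6=35  P7=19
Turnaround (C−A): P1=50  P2=41  P3=43  P4=64  P5=62  P6=35  P7=19
Turnaround(P2) = completion − arrival = 41 − 0 = 41

41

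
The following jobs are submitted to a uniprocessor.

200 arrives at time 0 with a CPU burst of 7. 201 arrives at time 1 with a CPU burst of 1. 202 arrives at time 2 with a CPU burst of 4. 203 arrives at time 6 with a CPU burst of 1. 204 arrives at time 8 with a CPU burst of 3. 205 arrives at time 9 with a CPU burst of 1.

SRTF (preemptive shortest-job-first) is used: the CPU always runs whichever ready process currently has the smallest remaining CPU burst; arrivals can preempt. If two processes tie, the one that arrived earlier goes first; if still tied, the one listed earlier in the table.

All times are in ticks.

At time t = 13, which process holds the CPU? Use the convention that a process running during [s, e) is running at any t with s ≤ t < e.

200

Timeline: | 200 0-1 | 201 1-2 | 202 2-6 | 203 6-7 | 200 7-8 | 204 8-9 | 205 9-10 | 204 10-12 | 200 12-17 |
Completion: 200=17  201=2  202=6  203=7  204=12  205=10
Turnaround (C−A): 200=17  201=1  202=4  203=1  204=4  205=1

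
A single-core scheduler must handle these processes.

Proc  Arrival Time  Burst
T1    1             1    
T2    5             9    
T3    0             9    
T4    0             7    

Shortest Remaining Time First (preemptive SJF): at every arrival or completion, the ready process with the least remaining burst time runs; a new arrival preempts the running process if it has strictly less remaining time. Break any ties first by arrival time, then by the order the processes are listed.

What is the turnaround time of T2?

21

Schedule: | T4 0-1 | T1 1-2 | T4 2-8 | T3 8-17 | T2 17-26 |
Completion: T1=2  T2=26  T3=17  T4=8
Turnaround (C−A): T1=1  T2=21  T3=17  T4=8
Turnaround(T2) = completion − arrival = 26 − 5 = 21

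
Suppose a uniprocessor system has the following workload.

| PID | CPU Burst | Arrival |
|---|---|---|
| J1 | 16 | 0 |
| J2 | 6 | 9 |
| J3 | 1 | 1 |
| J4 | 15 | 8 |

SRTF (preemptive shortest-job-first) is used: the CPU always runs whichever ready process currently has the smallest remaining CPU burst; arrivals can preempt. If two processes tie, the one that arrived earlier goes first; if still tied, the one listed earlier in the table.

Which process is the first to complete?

J3

Gantt: | J1 0-1 | J3 1-2 | J1 2-9 | J2 9-15 | J1 15-23 | J4 23-38 |
Completion: J1=23  J2=15  J3=2  J4=38
Finish order: J3 → J2 → J1 → J4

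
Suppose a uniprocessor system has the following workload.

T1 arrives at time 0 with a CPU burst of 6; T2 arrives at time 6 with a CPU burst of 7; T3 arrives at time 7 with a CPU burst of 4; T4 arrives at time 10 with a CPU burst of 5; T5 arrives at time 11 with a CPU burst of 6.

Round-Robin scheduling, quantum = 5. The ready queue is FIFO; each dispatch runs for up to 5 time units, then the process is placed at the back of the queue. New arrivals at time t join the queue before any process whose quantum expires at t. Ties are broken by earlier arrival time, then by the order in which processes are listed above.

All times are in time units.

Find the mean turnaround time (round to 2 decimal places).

Schedule: | T1 0-6 | T2 6-11 | T3 11-15 | T4 15-20 | T5 20-25 | T2 25-27 | T5 27-28 |
Completion: T1=6  T2=27  T3=15  T4=20  T5=28
Turnaround (C−A): T1=6  T2=21  T3=8  T4=10  T5=17
Turnaround times: T1=6, T2=21, T3=8, T4=10, T5=17
Average turnaround = (6+21+8+10+17) / 5 = 62/5 = 12.40

12.40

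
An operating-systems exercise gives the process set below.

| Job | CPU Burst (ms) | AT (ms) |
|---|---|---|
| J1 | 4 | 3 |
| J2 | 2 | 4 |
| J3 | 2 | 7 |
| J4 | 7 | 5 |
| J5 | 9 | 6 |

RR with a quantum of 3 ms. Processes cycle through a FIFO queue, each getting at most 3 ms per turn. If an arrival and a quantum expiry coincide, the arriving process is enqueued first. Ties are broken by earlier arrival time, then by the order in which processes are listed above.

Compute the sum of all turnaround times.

66

Gantt: | idle 0-3 | J1 3-6 | J2 6-8 | J4 8-11 | J5 11-14 | J1 14-15 | J3 15-17 | J4 17-20 | J5 20-23 | J4 23-24 | J5 24-27 |
Completion: J1=15  J2=8  J3=17  J4=24  J5=27
Turnaround (C−A): J1=12  J2=4  J3=10  J4=19  J5=21
Turnaround = completion − arrival: J1=12, J2=4, J3=10, J4=19, J5=21
Total turnaround = 12 + 4 + 10 + 19 + 21 = 66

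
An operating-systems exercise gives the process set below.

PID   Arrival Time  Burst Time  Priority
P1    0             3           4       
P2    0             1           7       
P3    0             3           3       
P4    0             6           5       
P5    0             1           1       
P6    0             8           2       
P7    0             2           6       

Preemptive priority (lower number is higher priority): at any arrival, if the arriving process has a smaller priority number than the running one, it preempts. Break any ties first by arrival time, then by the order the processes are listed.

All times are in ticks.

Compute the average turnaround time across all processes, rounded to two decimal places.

15.00

Schedule: | P5 0-1 | P6 1-9 | P3 9-12 | P1 12-15 | P4 15-21 | P7 21-23 | P2 23-24 |
Completion: P1=15  P2=24  P3=12  P4=21  P5=1  P6=9  P7=23
Turnaround (C−A): P1=15  P2=24  P3=12  P4=21  P5=1  P6=9  P7=23
Turnaround times: P1=15, P2=24, P3=12, P4=21, P5=1, P6=9, P7=23
Average turnaround = (15+24+12+21+1+9+23) / 7 = 105/7 = 15.00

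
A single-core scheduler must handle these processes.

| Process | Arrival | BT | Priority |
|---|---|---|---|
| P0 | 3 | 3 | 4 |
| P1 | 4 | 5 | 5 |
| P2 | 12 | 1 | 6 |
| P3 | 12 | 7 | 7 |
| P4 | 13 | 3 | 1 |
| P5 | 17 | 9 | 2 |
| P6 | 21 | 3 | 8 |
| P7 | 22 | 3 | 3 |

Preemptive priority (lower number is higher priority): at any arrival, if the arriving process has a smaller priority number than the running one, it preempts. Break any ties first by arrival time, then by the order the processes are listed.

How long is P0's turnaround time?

Timeline: | idle 0-3 | P0 3-6 | P1 6-11 | idle 11-12 | P2 12-13 | P4 13-16 | P3 16-17 | P5 17-26 | P7 26-29 | P3 29-35 | P6 35-38 |
Completion: P0=6  P1=11  P2=13  P3=35  P4=16  P5=26  P6=38  P7=29
Turnaround(P0) = completion − arrival = 6 − 3 = 3

3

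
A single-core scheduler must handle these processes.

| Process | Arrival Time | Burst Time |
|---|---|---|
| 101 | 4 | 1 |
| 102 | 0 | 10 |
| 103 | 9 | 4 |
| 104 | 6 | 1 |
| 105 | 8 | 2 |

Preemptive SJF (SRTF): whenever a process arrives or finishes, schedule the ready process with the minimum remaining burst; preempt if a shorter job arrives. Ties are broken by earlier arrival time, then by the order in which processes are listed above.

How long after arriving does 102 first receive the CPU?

Timeline: | 102 0-4 | 101 4-5 | 102 5-6 | 104 6-7 | 102 7-8 | 105 8-10 | 102 10-14 | 103 14-18 |
Completion: 101=5  102=14  103=18  104=7  105=10
Turnaround (C−A): 101=1  102=14  103=9  104=1  105=2
Response(102) = first start − arrival = 0 − 0 = 0

0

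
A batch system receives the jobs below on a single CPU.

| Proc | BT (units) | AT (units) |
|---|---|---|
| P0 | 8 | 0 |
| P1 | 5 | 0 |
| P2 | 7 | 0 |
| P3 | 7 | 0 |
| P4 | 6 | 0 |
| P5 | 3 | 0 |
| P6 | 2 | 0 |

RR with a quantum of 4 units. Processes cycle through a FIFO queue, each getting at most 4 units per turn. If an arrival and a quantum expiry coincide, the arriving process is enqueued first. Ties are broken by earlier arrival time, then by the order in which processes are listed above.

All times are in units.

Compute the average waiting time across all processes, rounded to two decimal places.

25.14

Gantt: | P0 0-4 | P1 4-8 | P2 8-12 | P3 12-16 | P4 16-20 | P5 20-23 | P6 23-25 | P0 25-29 | P1 29-30 | P2 30-33 | P3 33-36 | P4 36-38 |
Completion: P0=29  P1=30  P2=33  P3=36  P4=38  P5=23  P6=25
Turnaround (C−A): P0=29  P1=30  P2=33  P3=36  P4=38  P5=23  P6=25
Waiting times: P0=21, P1=25, P2=26, P3=29, P4=32, P5=20, P6=23
Average waiting = (21+25+26+29+32+20+23) / 7 = 176/7 = 25.14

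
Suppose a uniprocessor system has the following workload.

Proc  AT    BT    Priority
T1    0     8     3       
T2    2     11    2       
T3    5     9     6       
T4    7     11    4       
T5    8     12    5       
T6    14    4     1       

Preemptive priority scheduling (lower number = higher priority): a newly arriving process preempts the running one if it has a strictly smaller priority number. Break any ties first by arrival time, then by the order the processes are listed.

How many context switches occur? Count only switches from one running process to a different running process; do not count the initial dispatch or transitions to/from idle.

Timeline: | T1 0-2 | T2 2-13 | T1 13-14 | T6 14-18 | T1 18-23 | T4 23-34 | T5 34-46 | T3 46-55 |
Completion: T1=23  T2=13  T3=55  T4=34  T5=46  T6=18
Turnaround (C−A): T1=23  T2=11  T3=50  T4=27  T5=38  T6=4

7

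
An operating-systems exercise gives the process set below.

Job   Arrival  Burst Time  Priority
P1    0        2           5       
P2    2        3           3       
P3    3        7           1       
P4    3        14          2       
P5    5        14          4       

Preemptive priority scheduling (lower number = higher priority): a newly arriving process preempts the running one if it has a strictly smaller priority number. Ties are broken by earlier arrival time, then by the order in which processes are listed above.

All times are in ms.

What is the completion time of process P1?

Gantt: | P1 0-2 | P2 2-3 | P3 3-10 | P4 10-24 | P2 24-26 | P5 26-40 |
Completion: P1=2  P2=26  P3=10  P4=24  P5=40
Turnaround (C−A): P1=2  P2=24  P3=7  P4=21  P5=35

2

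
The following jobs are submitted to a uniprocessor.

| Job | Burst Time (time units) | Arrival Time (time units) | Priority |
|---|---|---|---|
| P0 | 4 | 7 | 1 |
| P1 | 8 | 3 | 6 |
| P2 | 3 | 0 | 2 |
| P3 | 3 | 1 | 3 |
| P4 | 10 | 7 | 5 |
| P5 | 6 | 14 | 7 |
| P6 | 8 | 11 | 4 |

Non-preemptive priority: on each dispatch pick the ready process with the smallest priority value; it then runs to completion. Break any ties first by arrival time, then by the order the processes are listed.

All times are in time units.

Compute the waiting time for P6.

7

Schedule: | P2 0-3 | P3 3-6 | P1 6-14 | P0 14-18 | P6 18-26 | P4 26-36 | P5 36-42 |
Completion: P0=18  P1=14  P2=3  P3=6  P4=36  P5=42  P6=26
Turnaround (C−A): P0=11  P1=11  P2=3  P3=5  P4=29  P5=28  P6=15
Waiting(P6) = turnaround − burst = 15 − 8 = 7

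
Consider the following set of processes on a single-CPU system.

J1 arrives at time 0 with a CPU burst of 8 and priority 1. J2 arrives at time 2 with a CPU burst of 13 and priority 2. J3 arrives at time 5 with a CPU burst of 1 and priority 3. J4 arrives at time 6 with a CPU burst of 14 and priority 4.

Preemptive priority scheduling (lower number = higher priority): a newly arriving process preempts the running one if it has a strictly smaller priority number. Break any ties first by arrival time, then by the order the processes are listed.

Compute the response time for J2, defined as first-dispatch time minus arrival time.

Timeline: | J1 0-8 | J2 8-21 | J3 21-22 | J4 22-36 |
Completion: J1=8  J2=21  J3=22  J4=36
Response(J2) = first start − arrival = 8 − 2 = 6

6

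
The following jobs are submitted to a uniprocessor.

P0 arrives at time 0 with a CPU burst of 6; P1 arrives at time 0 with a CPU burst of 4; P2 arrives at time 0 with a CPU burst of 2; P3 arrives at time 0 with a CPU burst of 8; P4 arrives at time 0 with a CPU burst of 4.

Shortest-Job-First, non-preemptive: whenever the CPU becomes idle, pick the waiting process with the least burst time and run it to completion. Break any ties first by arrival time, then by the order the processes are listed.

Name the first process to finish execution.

P2

Schedule: | P2 0-2 | P1 2-6 | P4 6-10 | P0 10-16 | P3 16-24 |
Completion: P0=16  P1=6  P2=2  P3=24  P4=10
Turnaround (C−A): P0=16  P1=6  P2=2  P3=24  P4=10
Finish order: P2 → P1 → P4 → P0 → P3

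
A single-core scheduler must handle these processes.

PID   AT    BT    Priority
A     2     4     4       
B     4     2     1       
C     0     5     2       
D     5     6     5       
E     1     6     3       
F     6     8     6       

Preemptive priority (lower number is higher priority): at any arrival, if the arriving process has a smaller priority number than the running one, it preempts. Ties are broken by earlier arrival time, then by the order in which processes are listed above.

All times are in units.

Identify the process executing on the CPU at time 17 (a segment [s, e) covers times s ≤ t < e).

D

Timeline: | C 0-4 | B 4-6 | C 6-7 | E 7-13 | A 13-17 | D 17-23 | F 23-31 |
Completion: A=17  B=6  C=7  D=23  E=13  F=31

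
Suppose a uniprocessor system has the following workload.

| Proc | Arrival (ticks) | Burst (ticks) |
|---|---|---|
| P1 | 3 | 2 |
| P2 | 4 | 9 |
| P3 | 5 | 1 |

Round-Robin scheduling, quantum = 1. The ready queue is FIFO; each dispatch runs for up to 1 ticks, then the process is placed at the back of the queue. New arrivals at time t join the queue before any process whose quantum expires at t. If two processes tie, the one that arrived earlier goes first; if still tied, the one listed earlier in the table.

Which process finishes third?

P2

Timeline: | idle 0-3 | P1 3-4 | P2 4-5 | P1 5-6 | P3 6-7 | P2 7-15 |
Completion: P1=6  P2=15  P3=7
Finish order: P1 → P3 → P2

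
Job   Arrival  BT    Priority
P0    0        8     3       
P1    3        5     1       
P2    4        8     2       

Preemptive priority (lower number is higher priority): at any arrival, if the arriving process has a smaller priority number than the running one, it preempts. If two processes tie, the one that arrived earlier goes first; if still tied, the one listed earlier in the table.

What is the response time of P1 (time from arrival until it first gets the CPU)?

Gantt: | P0 0-3 | P1 3-8 | P2 8-16 | P0 16-21 |
Completion: P0=21  P1=8  P2=16
Response(P1) = first start − arrival = 3 − 3 = 0

0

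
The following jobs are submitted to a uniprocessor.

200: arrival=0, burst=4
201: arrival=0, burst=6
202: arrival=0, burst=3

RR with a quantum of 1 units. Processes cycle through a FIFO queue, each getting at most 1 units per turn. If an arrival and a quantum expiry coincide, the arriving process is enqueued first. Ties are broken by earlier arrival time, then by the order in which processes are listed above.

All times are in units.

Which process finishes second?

200

Timeline: | 200 0-1 | 201 1-2 | 202 2-3 | 200 3-4 | 201 4-5 | 202 5-6 | 200 6-7 | 201 7-8 | 202 8-9 | 200 9-10 | 201 10-13 |
Completion: 200=10  201=13  202=9
Finish order: 202 → 200 → 201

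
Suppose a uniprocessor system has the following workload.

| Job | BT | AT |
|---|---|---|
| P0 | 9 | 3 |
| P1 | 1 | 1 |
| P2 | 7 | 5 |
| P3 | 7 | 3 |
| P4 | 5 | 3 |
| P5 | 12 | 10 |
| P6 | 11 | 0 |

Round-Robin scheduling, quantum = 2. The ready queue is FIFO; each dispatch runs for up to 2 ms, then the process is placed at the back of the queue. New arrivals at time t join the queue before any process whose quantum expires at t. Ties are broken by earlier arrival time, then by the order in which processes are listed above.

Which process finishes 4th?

P2

Gantt: | P6 0-2 | P1 2-3 | P6 3-5 | P0 5-7 | P3 7-9 | P4 9-11 | P2 11-13 | P6 13-15 | P0 15-17 | P3 17-19 | P5 19-21 | P4 21-23 | P2 23-25 | P6 25-27 | P0 27-29 | P3 29-31 | P5 31-33 | P4 33-34 | P2 34-36 | P6 36-38 | P0 38-40 | P3 40-41 | P5 41-43 | P2 43-44 | P6 44-45 | P0 45-46 | P5 46-52 |
Completion: P0=46  P1=3  P2=44  P3=41  P4=34  P5=52  P6=45
Finish order: P1 → P4 → P3 → P2 → P6 → P0 → P5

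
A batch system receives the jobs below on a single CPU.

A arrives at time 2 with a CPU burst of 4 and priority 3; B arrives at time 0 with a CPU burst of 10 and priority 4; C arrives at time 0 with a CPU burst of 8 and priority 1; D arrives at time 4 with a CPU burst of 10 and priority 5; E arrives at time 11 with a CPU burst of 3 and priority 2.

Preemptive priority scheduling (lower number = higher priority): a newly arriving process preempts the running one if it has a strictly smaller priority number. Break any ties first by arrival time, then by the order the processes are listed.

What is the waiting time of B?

Gantt: | C 0-8 | A 8-11 | E 11-14 | A 14-15 | B 15-25 | D 25-35 |
Completion: A=15  B=25  C=8  D=35  E=14
Waiting(B) = turnaround − burst = 25 − 10 = 15

15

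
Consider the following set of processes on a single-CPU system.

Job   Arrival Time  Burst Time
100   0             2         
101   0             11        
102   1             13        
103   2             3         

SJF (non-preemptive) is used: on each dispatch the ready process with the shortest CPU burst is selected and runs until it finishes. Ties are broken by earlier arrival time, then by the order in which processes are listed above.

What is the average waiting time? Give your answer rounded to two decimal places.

Schedule: | 100 0-2 | 103 2-5 | 101 5-16 | 102 16-29 |
Completion: 100=2  101=16  102=29  103=5
Waiting times: 100=0, 101=5, 102=15, 103=0
Average waiting = (0+5+15+0) / 4 = 20/4 = 5.00

5.00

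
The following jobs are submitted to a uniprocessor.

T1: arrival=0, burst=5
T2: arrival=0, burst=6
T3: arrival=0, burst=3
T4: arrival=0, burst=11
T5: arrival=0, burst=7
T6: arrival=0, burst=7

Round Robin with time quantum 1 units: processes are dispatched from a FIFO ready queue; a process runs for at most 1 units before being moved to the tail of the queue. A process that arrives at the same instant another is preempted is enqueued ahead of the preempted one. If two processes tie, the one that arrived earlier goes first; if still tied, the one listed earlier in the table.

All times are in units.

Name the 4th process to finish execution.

T5

Schedule: | T1 0-1 | T2 1-2 | T3 2-3 | T4 3-4 | T5 4-5 | T6 5-6 | T1 6-7 | T2 7-8 | T3 8-9 | T4 9-10 | T5 10-11 | T6 11-12 | T1 12-13 | T2 13-14 | T3 14-15 | T4 15-16 | T5 16-17 | T6 17-18 | T1 18-19 | T2 19-20 | T4 20-21 | T5 21-22 | T6 22-23 | T1 23-24 | T2 24-25 | T4 25-26 | T5 26-27 | T6 27-28 | T2 28-29 | T4 29-30 | T5 30-31 | T6 31-32 | T4 32-33 | T5 33-34 | T6 34-35 | T4 35-39 |
Completion: T1=24  T2=29  T3=15  T4=39  T5=34  T6=35
Turnaround (C−A): T1=24  T2=29  T3=15  T4=39  T5=34  T6=35
Finish order: T3 → T1 → T2 → T5 → T6 → T4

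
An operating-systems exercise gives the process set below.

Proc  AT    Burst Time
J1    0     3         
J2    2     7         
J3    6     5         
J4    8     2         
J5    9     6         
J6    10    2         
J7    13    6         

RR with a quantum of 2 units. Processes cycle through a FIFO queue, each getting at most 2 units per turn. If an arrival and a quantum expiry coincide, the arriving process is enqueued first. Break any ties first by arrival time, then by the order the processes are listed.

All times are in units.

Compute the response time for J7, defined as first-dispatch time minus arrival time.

Gantt: | J1 0-2 | J2 2-4 | J1 4-5 | J2 5-7 | J3 7-9 | J2 9-11 | J4 11-13 | J5 13-15 | J3 15-17 | J6 17-19 | J2 19-20 | J7 20-22 | J5 22-24 | J3 24-25 | J7 25-27 | J5 27-29 | J7 29-31 |
Completion: J1=5  J2=20  J3=25  J4=13  J5=29  J6=19  J7=31
Response(J7) = first start − arrival = 20 − 13 = 7

7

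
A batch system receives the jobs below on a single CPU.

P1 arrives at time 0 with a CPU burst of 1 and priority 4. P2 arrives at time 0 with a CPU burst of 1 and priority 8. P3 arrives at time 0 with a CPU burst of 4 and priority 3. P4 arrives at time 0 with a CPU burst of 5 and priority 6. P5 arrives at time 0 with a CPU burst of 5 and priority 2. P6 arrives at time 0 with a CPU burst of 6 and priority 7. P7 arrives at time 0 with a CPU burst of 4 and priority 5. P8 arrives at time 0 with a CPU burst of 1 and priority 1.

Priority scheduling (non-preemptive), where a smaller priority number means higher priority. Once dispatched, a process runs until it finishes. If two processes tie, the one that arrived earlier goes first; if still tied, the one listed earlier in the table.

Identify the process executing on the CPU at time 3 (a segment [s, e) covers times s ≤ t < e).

P5

Schedule: | P8 0-1 | P5 1-6 | P3 6-10 | P1 10-11 | P7 11-15 | P4 15-20 | P6 20-26 | P2 26-27 |
Completion: P1=11  P2=27  P3=10  P4=20  P5=6  P6=26  P7=15  P8=1
Turnaround (C−A): P1=11  P2=27  P3=10  P4=20  P5=6  P6=26  P7=15  P8=1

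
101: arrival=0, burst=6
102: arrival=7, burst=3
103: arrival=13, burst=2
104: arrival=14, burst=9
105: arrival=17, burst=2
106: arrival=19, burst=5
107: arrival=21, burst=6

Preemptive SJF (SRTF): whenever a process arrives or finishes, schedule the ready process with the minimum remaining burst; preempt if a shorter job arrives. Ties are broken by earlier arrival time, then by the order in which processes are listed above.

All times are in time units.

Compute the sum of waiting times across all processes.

Schedule: | 101 0-6 | idle 6-7 | 102 7-10 | idle 10-13 | 103 13-15 | 104 15-17 | 105 17-19 | 106 19-24 | 107 24-30 | 104 30-37 |
Completion: 101=6  102=10  103=15  104=37  105=19  106=24  107=30
Waiting = turnaround − burst: 101=0, 102=0, 103=0, 104=14, 105=0, 106=0, 107=3
Total waiting = 0 + 0 + 0 + 14 + 0 + 0 + 3 = 17

17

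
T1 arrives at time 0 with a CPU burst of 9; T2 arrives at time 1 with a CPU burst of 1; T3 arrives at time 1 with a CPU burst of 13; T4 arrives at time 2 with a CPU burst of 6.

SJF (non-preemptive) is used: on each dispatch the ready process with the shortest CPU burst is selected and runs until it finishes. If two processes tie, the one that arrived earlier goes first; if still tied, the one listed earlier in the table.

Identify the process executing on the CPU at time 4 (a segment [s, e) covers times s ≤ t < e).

T1

Schedule: | T1 0-9 | T2 9-10 | T4 10-16 | T3 16-29 |
Completion: T1=9  T2=10  T3=29  T4=16
Turnaround (C−A): T1=9  T2=9  T3=28  T4=14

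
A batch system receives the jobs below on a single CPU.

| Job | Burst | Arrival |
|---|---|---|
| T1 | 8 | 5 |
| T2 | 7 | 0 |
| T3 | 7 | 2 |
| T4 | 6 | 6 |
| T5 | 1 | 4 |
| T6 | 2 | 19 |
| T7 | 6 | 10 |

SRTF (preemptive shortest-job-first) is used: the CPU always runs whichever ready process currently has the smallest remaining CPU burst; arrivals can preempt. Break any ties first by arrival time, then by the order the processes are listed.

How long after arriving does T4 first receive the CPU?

2

Schedule: | T2 0-4 | T5 4-5 | T2 5-8 | T4 8-14 | T7 14-20 | T6 20-22 | T3 22-29 | T1 29-37 |
Completion: T1=37  T2=8  T3=29  T4=14  T5=5  T6=22  T7=20
Turnaround (C−A): T1=32  T2=8  T3=27  T4=8  T5=1  T6=3  T7=10
Response(T4) = first start − arrival = 8 − 6 = 2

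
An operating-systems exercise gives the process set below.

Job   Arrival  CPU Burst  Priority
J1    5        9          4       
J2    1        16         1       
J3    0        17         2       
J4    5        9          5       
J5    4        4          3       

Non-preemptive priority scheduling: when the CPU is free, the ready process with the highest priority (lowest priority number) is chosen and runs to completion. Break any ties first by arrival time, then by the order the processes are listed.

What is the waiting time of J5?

Gantt: | J3 0-17 | J2 17-33 | J5 33-37 | J1 37-46 | J4 46-55 |
Completion: J1=46  J2=33  J3=17  J4=55  J5=37
Turnaround (C−A): J1=41  J2=32  J3=17  J4=50  J5=33
Waiting(J5) = turnaround − burst = 33 − 4 = 29

29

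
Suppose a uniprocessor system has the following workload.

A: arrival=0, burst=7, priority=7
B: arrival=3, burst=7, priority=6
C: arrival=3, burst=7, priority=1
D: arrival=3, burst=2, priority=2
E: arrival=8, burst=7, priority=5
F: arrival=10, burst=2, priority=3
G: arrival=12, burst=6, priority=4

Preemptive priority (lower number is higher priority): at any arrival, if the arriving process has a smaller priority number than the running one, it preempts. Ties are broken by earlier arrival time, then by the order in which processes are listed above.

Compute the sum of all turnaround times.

116

Schedule: | A 0-3 | C 3-10 | D 10-12 | F 12-14 | G 14-20 | E 20-27 | B 27-34 | A 34-38 |
Completion: A=38  B=34  C=10  D=12  E=27  F=14  G=20
Turnaround = completion − arrival: A=38, B=31, C=7, D=9, E=19, F=4, G=8
Total turnaround = 38 + 31 + 7 + 9 + 19 + 4 + 8 = 116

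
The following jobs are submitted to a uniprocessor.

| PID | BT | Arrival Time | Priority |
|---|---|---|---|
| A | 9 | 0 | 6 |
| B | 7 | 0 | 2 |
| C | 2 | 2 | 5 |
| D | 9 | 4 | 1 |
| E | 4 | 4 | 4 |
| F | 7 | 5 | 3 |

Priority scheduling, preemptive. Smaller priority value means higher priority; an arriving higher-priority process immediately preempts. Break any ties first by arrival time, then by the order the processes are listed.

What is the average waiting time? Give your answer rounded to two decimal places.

15.50

Schedule: | B 0-4 | D 4-13 | B 13-16 | F 16-23 | E 23-27 | C 27-29 | A 29-38 |
Completion: A=38  B=16  C=29  D=13  E=27  F=23
Waiting times: A=29, B=9, C=25, D=0, E=19, F=11
Average waiting = (29+9+25+0+19+11) / 6 = 93/6 = 15.50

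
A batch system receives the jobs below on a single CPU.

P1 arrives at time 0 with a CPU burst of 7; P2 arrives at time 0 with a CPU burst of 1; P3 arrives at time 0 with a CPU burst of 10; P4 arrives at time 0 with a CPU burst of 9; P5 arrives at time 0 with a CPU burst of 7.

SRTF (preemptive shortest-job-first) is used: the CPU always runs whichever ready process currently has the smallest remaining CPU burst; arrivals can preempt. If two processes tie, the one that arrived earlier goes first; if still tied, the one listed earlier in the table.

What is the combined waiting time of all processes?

48

Schedule: | P2 0-1 | P1 1-8 | P5 8-15 | P4 15-24 | P3 24-34 |
Completion: P1=8  P2=1  P3=34  P4=24  P5=15
Waiting = turnaround − burst: P1=1, P2=0, P3=24, P4=15, P5=8
Total waiting = 1 + 0 + 24 + 15 + 8 = 48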